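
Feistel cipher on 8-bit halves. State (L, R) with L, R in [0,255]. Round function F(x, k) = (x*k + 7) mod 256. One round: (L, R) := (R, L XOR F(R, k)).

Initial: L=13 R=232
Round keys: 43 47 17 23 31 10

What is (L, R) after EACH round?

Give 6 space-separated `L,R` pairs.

Round 1 (k=43): L=232 R=242
Round 2 (k=47): L=242 R=157
Round 3 (k=17): L=157 R=134
Round 4 (k=23): L=134 R=140
Round 5 (k=31): L=140 R=125
Round 6 (k=10): L=125 R=101

Answer: 232,242 242,157 157,134 134,140 140,125 125,101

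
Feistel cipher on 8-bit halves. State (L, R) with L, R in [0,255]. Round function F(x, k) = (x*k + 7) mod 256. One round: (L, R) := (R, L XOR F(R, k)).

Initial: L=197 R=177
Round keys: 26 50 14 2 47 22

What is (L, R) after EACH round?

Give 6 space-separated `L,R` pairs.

Answer: 177,196 196,254 254,47 47,155 155,83 83,178

Derivation:
Round 1 (k=26): L=177 R=196
Round 2 (k=50): L=196 R=254
Round 3 (k=14): L=254 R=47
Round 4 (k=2): L=47 R=155
Round 5 (k=47): L=155 R=83
Round 6 (k=22): L=83 R=178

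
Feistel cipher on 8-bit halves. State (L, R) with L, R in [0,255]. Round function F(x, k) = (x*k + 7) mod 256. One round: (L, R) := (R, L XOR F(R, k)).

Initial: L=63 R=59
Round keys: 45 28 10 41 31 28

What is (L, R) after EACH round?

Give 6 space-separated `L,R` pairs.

Round 1 (k=45): L=59 R=89
Round 2 (k=28): L=89 R=248
Round 3 (k=10): L=248 R=238
Round 4 (k=41): L=238 R=221
Round 5 (k=31): L=221 R=36
Round 6 (k=28): L=36 R=42

Answer: 59,89 89,248 248,238 238,221 221,36 36,42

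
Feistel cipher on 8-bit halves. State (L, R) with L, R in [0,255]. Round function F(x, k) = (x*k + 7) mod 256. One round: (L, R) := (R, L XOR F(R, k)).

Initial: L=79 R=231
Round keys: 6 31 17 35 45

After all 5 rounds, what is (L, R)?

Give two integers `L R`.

Answer: 198 190

Derivation:
Round 1 (k=6): L=231 R=62
Round 2 (k=31): L=62 R=110
Round 3 (k=17): L=110 R=107
Round 4 (k=35): L=107 R=198
Round 5 (k=45): L=198 R=190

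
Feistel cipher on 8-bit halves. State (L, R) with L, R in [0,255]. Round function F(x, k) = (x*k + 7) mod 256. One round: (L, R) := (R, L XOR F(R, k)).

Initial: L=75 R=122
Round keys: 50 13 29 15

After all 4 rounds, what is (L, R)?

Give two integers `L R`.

Answer: 176 122

Derivation:
Round 1 (k=50): L=122 R=144
Round 2 (k=13): L=144 R=45
Round 3 (k=29): L=45 R=176
Round 4 (k=15): L=176 R=122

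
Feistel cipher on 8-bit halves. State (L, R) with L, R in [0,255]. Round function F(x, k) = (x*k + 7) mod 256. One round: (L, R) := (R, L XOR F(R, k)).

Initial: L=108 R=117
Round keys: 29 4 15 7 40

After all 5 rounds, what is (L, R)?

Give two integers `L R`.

Round 1 (k=29): L=117 R=36
Round 2 (k=4): L=36 R=226
Round 3 (k=15): L=226 R=97
Round 4 (k=7): L=97 R=76
Round 5 (k=40): L=76 R=134

Answer: 76 134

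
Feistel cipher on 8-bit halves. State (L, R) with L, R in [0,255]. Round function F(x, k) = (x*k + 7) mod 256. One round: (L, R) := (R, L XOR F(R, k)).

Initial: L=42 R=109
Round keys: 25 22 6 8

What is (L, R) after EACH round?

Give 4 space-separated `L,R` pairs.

Round 1 (k=25): L=109 R=134
Round 2 (k=22): L=134 R=230
Round 3 (k=6): L=230 R=237
Round 4 (k=8): L=237 R=137

Answer: 109,134 134,230 230,237 237,137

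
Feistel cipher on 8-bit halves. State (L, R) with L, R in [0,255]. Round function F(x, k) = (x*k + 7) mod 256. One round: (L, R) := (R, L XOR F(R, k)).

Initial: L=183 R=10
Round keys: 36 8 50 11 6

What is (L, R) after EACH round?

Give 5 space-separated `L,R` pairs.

Answer: 10,216 216,205 205,201 201,103 103,184

Derivation:
Round 1 (k=36): L=10 R=216
Round 2 (k=8): L=216 R=205
Round 3 (k=50): L=205 R=201
Round 4 (k=11): L=201 R=103
Round 5 (k=6): L=103 R=184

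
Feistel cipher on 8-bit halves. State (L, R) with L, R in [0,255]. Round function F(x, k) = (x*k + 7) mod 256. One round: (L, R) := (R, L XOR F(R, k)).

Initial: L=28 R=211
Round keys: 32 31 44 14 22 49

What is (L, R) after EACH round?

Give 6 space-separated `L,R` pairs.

Round 1 (k=32): L=211 R=123
Round 2 (k=31): L=123 R=63
Round 3 (k=44): L=63 R=160
Round 4 (k=14): L=160 R=248
Round 5 (k=22): L=248 R=247
Round 6 (k=49): L=247 R=182

Answer: 211,123 123,63 63,160 160,248 248,247 247,182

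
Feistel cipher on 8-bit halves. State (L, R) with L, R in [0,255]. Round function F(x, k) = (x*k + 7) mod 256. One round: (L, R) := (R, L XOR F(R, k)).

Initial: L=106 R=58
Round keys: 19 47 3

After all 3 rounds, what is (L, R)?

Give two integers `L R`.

Round 1 (k=19): L=58 R=63
Round 2 (k=47): L=63 R=162
Round 3 (k=3): L=162 R=210

Answer: 162 210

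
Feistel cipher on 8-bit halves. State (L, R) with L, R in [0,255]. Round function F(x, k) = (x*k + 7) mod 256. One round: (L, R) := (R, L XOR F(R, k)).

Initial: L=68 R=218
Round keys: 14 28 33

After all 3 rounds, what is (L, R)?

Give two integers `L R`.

Answer: 209 79

Derivation:
Round 1 (k=14): L=218 R=183
Round 2 (k=28): L=183 R=209
Round 3 (k=33): L=209 R=79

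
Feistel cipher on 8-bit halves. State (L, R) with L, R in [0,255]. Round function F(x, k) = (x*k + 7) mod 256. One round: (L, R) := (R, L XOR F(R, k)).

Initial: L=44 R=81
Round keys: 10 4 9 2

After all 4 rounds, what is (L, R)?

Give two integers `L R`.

Answer: 156 21

Derivation:
Round 1 (k=10): L=81 R=29
Round 2 (k=4): L=29 R=42
Round 3 (k=9): L=42 R=156
Round 4 (k=2): L=156 R=21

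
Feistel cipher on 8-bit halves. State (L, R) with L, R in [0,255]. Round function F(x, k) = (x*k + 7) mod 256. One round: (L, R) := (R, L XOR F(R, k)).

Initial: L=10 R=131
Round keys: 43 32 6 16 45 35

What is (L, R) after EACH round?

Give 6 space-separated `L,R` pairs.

Round 1 (k=43): L=131 R=2
Round 2 (k=32): L=2 R=196
Round 3 (k=6): L=196 R=157
Round 4 (k=16): L=157 R=19
Round 5 (k=45): L=19 R=195
Round 6 (k=35): L=195 R=163

Answer: 131,2 2,196 196,157 157,19 19,195 195,163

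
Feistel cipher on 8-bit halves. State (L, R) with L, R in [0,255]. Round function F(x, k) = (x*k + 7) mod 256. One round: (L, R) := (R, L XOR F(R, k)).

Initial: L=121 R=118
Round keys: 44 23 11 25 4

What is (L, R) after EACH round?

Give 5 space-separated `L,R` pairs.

Answer: 118,54 54,151 151,178 178,254 254,77

Derivation:
Round 1 (k=44): L=118 R=54
Round 2 (k=23): L=54 R=151
Round 3 (k=11): L=151 R=178
Round 4 (k=25): L=178 R=254
Round 5 (k=4): L=254 R=77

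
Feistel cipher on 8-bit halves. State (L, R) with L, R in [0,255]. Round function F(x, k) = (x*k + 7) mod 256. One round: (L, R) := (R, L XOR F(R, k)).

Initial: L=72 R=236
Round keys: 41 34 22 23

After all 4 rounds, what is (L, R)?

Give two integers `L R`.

Round 1 (k=41): L=236 R=155
Round 2 (k=34): L=155 R=113
Round 3 (k=22): L=113 R=38
Round 4 (k=23): L=38 R=0

Answer: 38 0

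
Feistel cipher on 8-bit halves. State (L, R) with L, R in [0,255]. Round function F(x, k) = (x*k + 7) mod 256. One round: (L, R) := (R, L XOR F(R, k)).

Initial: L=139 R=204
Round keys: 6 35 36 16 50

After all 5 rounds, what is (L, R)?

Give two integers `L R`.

Round 1 (k=6): L=204 R=68
Round 2 (k=35): L=68 R=159
Round 3 (k=36): L=159 R=39
Round 4 (k=16): L=39 R=232
Round 5 (k=50): L=232 R=112

Answer: 232 112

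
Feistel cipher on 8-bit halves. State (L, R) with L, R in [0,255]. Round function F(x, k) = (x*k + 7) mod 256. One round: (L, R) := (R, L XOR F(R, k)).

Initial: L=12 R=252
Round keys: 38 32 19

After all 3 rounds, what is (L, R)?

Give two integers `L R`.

Answer: 155 235

Derivation:
Round 1 (k=38): L=252 R=99
Round 2 (k=32): L=99 R=155
Round 3 (k=19): L=155 R=235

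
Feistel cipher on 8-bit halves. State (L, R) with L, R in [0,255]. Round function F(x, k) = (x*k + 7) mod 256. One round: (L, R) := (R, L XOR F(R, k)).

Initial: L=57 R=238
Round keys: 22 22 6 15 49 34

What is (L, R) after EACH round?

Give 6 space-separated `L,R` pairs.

Round 1 (k=22): L=238 R=66
Round 2 (k=22): L=66 R=93
Round 3 (k=6): L=93 R=119
Round 4 (k=15): L=119 R=93
Round 5 (k=49): L=93 R=163
Round 6 (k=34): L=163 R=240

Answer: 238,66 66,93 93,119 119,93 93,163 163,240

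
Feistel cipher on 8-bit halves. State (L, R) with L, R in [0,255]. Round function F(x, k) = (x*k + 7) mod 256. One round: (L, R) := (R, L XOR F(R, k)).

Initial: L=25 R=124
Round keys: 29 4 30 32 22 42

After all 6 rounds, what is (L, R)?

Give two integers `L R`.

Round 1 (k=29): L=124 R=10
Round 2 (k=4): L=10 R=83
Round 3 (k=30): L=83 R=203
Round 4 (k=32): L=203 R=52
Round 5 (k=22): L=52 R=180
Round 6 (k=42): L=180 R=187

Answer: 180 187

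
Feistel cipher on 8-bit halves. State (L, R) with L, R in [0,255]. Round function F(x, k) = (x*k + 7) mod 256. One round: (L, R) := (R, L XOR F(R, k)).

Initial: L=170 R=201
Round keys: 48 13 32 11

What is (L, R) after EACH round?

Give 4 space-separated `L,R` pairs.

Round 1 (k=48): L=201 R=29
Round 2 (k=13): L=29 R=73
Round 3 (k=32): L=73 R=58
Round 4 (k=11): L=58 R=204

Answer: 201,29 29,73 73,58 58,204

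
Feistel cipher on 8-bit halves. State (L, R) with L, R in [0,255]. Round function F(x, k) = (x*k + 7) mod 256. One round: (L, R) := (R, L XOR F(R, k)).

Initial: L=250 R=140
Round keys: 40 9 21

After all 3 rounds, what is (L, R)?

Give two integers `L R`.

Answer: 128 154

Derivation:
Round 1 (k=40): L=140 R=29
Round 2 (k=9): L=29 R=128
Round 3 (k=21): L=128 R=154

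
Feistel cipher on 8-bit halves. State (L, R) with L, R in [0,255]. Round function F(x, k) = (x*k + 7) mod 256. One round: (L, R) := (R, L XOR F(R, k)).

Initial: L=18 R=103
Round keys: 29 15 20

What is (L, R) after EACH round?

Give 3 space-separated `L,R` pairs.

Round 1 (k=29): L=103 R=160
Round 2 (k=15): L=160 R=0
Round 3 (k=20): L=0 R=167

Answer: 103,160 160,0 0,167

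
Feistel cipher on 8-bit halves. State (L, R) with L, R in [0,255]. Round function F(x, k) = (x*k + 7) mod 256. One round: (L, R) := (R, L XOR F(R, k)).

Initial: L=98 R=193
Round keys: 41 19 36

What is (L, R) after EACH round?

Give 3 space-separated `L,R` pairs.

Answer: 193,146 146,28 28,101

Derivation:
Round 1 (k=41): L=193 R=146
Round 2 (k=19): L=146 R=28
Round 3 (k=36): L=28 R=101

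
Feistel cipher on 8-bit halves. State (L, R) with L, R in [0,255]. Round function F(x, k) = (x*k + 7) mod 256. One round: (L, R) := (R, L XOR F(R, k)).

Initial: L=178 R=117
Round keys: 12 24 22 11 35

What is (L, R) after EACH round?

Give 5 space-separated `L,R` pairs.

Round 1 (k=12): L=117 R=49
Round 2 (k=24): L=49 R=234
Round 3 (k=22): L=234 R=18
Round 4 (k=11): L=18 R=39
Round 5 (k=35): L=39 R=78

Answer: 117,49 49,234 234,18 18,39 39,78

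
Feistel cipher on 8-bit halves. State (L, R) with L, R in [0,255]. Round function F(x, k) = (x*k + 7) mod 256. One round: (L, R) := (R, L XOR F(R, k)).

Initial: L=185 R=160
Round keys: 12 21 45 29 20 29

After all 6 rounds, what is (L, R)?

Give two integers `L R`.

Round 1 (k=12): L=160 R=62
Round 2 (k=21): L=62 R=189
Round 3 (k=45): L=189 R=126
Round 4 (k=29): L=126 R=240
Round 5 (k=20): L=240 R=185
Round 6 (k=29): L=185 R=12

Answer: 185 12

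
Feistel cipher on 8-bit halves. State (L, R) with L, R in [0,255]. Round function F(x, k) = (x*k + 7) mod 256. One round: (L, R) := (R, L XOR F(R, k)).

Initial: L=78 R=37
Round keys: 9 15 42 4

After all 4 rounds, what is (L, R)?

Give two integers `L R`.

Answer: 141 147

Derivation:
Round 1 (k=9): L=37 R=26
Round 2 (k=15): L=26 R=168
Round 3 (k=42): L=168 R=141
Round 4 (k=4): L=141 R=147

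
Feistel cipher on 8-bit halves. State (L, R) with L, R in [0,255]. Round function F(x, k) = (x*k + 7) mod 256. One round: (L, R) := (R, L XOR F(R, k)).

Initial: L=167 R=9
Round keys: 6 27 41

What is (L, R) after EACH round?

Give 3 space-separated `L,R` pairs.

Round 1 (k=6): L=9 R=154
Round 2 (k=27): L=154 R=76
Round 3 (k=41): L=76 R=169

Answer: 9,154 154,76 76,169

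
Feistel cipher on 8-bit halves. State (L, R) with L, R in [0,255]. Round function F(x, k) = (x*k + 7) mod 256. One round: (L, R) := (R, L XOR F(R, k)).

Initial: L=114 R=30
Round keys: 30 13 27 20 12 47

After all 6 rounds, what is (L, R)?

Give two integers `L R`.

Answer: 247 197

Derivation:
Round 1 (k=30): L=30 R=249
Round 2 (k=13): L=249 R=178
Round 3 (k=27): L=178 R=52
Round 4 (k=20): L=52 R=165
Round 5 (k=12): L=165 R=247
Round 6 (k=47): L=247 R=197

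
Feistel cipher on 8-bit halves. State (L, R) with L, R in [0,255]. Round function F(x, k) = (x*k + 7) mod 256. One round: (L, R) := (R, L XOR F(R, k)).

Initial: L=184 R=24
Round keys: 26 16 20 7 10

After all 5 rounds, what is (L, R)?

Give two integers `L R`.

Answer: 132 83

Derivation:
Round 1 (k=26): L=24 R=207
Round 2 (k=16): L=207 R=239
Round 3 (k=20): L=239 R=124
Round 4 (k=7): L=124 R=132
Round 5 (k=10): L=132 R=83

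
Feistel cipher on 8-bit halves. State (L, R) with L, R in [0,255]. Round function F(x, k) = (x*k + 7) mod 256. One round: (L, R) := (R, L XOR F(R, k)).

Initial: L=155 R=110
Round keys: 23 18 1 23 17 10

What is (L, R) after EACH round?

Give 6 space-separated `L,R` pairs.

Answer: 110,114 114,101 101,30 30,220 220,189 189,181

Derivation:
Round 1 (k=23): L=110 R=114
Round 2 (k=18): L=114 R=101
Round 3 (k=1): L=101 R=30
Round 4 (k=23): L=30 R=220
Round 5 (k=17): L=220 R=189
Round 6 (k=10): L=189 R=181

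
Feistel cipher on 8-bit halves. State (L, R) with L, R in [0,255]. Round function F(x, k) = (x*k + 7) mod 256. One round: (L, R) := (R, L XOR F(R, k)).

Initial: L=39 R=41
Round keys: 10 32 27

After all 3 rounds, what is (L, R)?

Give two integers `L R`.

Answer: 238 167

Derivation:
Round 1 (k=10): L=41 R=134
Round 2 (k=32): L=134 R=238
Round 3 (k=27): L=238 R=167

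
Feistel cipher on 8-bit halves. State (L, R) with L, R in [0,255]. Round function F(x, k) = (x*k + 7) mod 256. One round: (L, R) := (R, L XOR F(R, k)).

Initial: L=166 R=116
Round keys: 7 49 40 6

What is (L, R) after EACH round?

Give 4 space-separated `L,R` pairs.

Answer: 116,149 149,248 248,82 82,11

Derivation:
Round 1 (k=7): L=116 R=149
Round 2 (k=49): L=149 R=248
Round 3 (k=40): L=248 R=82
Round 4 (k=6): L=82 R=11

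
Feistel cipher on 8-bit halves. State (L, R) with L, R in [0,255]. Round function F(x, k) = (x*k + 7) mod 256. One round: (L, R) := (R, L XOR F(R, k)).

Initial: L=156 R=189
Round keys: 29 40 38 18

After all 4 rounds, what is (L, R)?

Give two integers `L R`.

Answer: 143 79

Derivation:
Round 1 (k=29): L=189 R=236
Round 2 (k=40): L=236 R=90
Round 3 (k=38): L=90 R=143
Round 4 (k=18): L=143 R=79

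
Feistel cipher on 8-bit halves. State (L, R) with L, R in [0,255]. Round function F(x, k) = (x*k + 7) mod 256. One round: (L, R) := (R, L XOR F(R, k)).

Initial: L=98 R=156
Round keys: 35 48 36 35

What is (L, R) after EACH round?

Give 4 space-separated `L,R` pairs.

Round 1 (k=35): L=156 R=57
Round 2 (k=48): L=57 R=43
Round 3 (k=36): L=43 R=42
Round 4 (k=35): L=42 R=238

Answer: 156,57 57,43 43,42 42,238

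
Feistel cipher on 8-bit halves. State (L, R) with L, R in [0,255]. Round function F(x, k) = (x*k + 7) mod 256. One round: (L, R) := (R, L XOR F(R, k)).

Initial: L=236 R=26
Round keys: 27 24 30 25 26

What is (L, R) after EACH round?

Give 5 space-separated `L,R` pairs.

Round 1 (k=27): L=26 R=41
Round 2 (k=24): L=41 R=197
Round 3 (k=30): L=197 R=52
Round 4 (k=25): L=52 R=222
Round 5 (k=26): L=222 R=167

Answer: 26,41 41,197 197,52 52,222 222,167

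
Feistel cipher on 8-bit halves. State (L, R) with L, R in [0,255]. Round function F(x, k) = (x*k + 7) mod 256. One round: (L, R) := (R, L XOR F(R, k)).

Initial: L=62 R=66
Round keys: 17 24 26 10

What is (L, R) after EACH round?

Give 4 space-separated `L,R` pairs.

Round 1 (k=17): L=66 R=87
Round 2 (k=24): L=87 R=109
Round 3 (k=26): L=109 R=78
Round 4 (k=10): L=78 R=126

Answer: 66,87 87,109 109,78 78,126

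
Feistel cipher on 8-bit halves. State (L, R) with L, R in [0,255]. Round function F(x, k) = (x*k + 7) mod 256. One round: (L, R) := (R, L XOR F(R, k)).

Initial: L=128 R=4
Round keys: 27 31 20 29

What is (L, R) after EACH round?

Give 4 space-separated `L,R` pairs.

Answer: 4,243 243,112 112,52 52,155

Derivation:
Round 1 (k=27): L=4 R=243
Round 2 (k=31): L=243 R=112
Round 3 (k=20): L=112 R=52
Round 4 (k=29): L=52 R=155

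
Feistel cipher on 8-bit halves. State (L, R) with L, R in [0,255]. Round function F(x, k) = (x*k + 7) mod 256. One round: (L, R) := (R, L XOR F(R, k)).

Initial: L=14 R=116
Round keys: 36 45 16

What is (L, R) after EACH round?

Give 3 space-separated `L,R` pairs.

Answer: 116,89 89,216 216,222

Derivation:
Round 1 (k=36): L=116 R=89
Round 2 (k=45): L=89 R=216
Round 3 (k=16): L=216 R=222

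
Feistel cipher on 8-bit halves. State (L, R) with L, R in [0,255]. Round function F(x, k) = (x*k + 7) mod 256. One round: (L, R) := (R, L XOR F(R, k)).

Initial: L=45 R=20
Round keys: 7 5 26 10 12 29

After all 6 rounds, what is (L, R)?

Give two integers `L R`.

Round 1 (k=7): L=20 R=190
Round 2 (k=5): L=190 R=169
Round 3 (k=26): L=169 R=143
Round 4 (k=10): L=143 R=52
Round 5 (k=12): L=52 R=248
Round 6 (k=29): L=248 R=43

Answer: 248 43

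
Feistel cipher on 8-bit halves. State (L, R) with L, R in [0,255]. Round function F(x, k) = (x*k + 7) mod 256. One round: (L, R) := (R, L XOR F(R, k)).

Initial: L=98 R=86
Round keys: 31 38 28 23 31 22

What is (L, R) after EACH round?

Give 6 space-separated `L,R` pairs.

Round 1 (k=31): L=86 R=19
Round 2 (k=38): L=19 R=143
Round 3 (k=28): L=143 R=184
Round 4 (k=23): L=184 R=0
Round 5 (k=31): L=0 R=191
Round 6 (k=22): L=191 R=113

Answer: 86,19 19,143 143,184 184,0 0,191 191,113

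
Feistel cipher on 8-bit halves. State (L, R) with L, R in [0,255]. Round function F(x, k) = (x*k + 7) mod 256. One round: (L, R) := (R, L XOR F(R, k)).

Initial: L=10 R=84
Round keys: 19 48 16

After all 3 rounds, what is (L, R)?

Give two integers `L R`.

Answer: 227 126

Derivation:
Round 1 (k=19): L=84 R=73
Round 2 (k=48): L=73 R=227
Round 3 (k=16): L=227 R=126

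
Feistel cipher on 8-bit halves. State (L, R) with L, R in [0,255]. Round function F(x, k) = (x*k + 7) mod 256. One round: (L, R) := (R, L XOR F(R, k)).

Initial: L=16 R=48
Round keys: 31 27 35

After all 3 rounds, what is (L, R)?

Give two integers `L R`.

Answer: 52 228

Derivation:
Round 1 (k=31): L=48 R=199
Round 2 (k=27): L=199 R=52
Round 3 (k=35): L=52 R=228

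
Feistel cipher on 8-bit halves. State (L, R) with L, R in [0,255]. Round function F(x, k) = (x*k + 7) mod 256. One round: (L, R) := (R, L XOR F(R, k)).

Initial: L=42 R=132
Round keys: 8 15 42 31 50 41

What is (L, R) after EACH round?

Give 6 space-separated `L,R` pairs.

Answer: 132,13 13,78 78,222 222,167 167,123 123,29

Derivation:
Round 1 (k=8): L=132 R=13
Round 2 (k=15): L=13 R=78
Round 3 (k=42): L=78 R=222
Round 4 (k=31): L=222 R=167
Round 5 (k=50): L=167 R=123
Round 6 (k=41): L=123 R=29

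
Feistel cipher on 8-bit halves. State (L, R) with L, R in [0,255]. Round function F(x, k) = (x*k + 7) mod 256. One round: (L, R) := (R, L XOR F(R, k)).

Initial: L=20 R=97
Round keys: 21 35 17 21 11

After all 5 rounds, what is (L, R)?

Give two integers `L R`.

Round 1 (k=21): L=97 R=232
Round 2 (k=35): L=232 R=222
Round 3 (k=17): L=222 R=45
Round 4 (k=21): L=45 R=102
Round 5 (k=11): L=102 R=68

Answer: 102 68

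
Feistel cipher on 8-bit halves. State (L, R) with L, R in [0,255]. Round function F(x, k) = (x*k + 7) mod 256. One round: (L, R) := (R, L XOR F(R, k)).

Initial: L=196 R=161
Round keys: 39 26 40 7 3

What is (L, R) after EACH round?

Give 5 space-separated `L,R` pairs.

Answer: 161,74 74,42 42,221 221,56 56,114

Derivation:
Round 1 (k=39): L=161 R=74
Round 2 (k=26): L=74 R=42
Round 3 (k=40): L=42 R=221
Round 4 (k=7): L=221 R=56
Round 5 (k=3): L=56 R=114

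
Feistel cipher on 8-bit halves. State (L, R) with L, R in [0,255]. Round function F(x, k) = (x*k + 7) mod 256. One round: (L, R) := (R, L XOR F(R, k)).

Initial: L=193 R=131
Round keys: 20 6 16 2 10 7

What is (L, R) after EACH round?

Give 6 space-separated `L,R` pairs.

Round 1 (k=20): L=131 R=130
Round 2 (k=6): L=130 R=144
Round 3 (k=16): L=144 R=133
Round 4 (k=2): L=133 R=129
Round 5 (k=10): L=129 R=148
Round 6 (k=7): L=148 R=146

Answer: 131,130 130,144 144,133 133,129 129,148 148,146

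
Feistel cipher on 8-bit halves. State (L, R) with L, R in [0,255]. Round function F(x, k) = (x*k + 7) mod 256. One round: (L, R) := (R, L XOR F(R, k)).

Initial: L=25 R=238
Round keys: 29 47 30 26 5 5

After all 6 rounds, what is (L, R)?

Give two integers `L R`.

Answer: 218 245

Derivation:
Round 1 (k=29): L=238 R=228
Round 2 (k=47): L=228 R=13
Round 3 (k=30): L=13 R=105
Round 4 (k=26): L=105 R=188
Round 5 (k=5): L=188 R=218
Round 6 (k=5): L=218 R=245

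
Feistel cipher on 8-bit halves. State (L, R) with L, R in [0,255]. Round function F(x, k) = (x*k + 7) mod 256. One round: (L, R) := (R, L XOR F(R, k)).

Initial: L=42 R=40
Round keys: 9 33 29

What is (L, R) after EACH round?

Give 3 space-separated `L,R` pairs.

Round 1 (k=9): L=40 R=69
Round 2 (k=33): L=69 R=196
Round 3 (k=29): L=196 R=126

Answer: 40,69 69,196 196,126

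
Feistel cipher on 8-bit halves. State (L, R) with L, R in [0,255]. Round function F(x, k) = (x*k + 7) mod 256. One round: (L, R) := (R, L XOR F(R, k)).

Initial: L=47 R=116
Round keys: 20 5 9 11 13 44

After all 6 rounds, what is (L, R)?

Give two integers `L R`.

Answer: 167 189

Derivation:
Round 1 (k=20): L=116 R=56
Round 2 (k=5): L=56 R=107
Round 3 (k=9): L=107 R=242
Round 4 (k=11): L=242 R=6
Round 5 (k=13): L=6 R=167
Round 6 (k=44): L=167 R=189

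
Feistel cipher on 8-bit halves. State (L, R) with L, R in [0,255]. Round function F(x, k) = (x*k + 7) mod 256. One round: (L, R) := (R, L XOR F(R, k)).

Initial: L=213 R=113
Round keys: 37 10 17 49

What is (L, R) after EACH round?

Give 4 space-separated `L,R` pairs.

Answer: 113,137 137,16 16,158 158,85

Derivation:
Round 1 (k=37): L=113 R=137
Round 2 (k=10): L=137 R=16
Round 3 (k=17): L=16 R=158
Round 4 (k=49): L=158 R=85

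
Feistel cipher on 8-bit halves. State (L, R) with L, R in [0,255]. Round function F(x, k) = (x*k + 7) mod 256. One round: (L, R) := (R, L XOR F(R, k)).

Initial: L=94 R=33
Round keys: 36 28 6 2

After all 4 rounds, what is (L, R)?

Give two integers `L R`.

Answer: 70 97

Derivation:
Round 1 (k=36): L=33 R=245
Round 2 (k=28): L=245 R=242
Round 3 (k=6): L=242 R=70
Round 4 (k=2): L=70 R=97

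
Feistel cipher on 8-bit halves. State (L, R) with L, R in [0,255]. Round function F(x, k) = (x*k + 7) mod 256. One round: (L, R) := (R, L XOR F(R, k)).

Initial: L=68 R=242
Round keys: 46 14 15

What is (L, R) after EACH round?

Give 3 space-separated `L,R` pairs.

Answer: 242,199 199,27 27,91

Derivation:
Round 1 (k=46): L=242 R=199
Round 2 (k=14): L=199 R=27
Round 3 (k=15): L=27 R=91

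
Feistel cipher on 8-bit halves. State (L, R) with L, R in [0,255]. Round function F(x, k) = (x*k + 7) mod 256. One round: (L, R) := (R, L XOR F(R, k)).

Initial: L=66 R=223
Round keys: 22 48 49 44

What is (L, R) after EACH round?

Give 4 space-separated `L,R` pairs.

Round 1 (k=22): L=223 R=115
Round 2 (k=48): L=115 R=72
Round 3 (k=49): L=72 R=188
Round 4 (k=44): L=188 R=31

Answer: 223,115 115,72 72,188 188,31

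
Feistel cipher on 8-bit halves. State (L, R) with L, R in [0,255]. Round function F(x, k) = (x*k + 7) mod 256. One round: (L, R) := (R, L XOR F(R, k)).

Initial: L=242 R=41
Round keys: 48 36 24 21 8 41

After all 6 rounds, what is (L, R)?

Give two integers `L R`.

Round 1 (k=48): L=41 R=69
Round 2 (k=36): L=69 R=146
Round 3 (k=24): L=146 R=242
Round 4 (k=21): L=242 R=115
Round 5 (k=8): L=115 R=109
Round 6 (k=41): L=109 R=15

Answer: 109 15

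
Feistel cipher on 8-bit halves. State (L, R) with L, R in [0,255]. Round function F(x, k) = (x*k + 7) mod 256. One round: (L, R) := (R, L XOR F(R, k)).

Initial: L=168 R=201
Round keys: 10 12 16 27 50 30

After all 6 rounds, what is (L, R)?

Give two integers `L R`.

Answer: 163 186

Derivation:
Round 1 (k=10): L=201 R=73
Round 2 (k=12): L=73 R=186
Round 3 (k=16): L=186 R=238
Round 4 (k=27): L=238 R=155
Round 5 (k=50): L=155 R=163
Round 6 (k=30): L=163 R=186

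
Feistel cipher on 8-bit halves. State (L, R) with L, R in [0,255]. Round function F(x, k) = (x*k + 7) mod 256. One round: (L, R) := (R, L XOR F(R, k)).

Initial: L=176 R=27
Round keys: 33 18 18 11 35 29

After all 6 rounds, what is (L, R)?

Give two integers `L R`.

Round 1 (k=33): L=27 R=50
Round 2 (k=18): L=50 R=144
Round 3 (k=18): L=144 R=21
Round 4 (k=11): L=21 R=126
Round 5 (k=35): L=126 R=84
Round 6 (k=29): L=84 R=245

Answer: 84 245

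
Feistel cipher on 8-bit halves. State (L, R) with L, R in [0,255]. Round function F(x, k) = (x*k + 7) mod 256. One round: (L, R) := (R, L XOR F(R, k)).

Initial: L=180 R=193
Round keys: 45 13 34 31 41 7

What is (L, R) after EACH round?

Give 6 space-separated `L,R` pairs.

Answer: 193,64 64,134 134,147 147,82 82,186 186,79

Derivation:
Round 1 (k=45): L=193 R=64
Round 2 (k=13): L=64 R=134
Round 3 (k=34): L=134 R=147
Round 4 (k=31): L=147 R=82
Round 5 (k=41): L=82 R=186
Round 6 (k=7): L=186 R=79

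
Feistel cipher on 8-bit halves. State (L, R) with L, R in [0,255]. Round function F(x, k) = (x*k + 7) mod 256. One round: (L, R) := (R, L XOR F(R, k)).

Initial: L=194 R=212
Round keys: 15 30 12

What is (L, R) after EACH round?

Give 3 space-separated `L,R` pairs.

Round 1 (k=15): L=212 R=177
Round 2 (k=30): L=177 R=17
Round 3 (k=12): L=17 R=98

Answer: 212,177 177,17 17,98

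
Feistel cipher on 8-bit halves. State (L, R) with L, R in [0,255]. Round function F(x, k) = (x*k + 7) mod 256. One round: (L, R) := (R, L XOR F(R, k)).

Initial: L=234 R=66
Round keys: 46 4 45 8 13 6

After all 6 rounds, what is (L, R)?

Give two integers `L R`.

Answer: 96 129

Derivation:
Round 1 (k=46): L=66 R=9
Round 2 (k=4): L=9 R=105
Round 3 (k=45): L=105 R=117
Round 4 (k=8): L=117 R=198
Round 5 (k=13): L=198 R=96
Round 6 (k=6): L=96 R=129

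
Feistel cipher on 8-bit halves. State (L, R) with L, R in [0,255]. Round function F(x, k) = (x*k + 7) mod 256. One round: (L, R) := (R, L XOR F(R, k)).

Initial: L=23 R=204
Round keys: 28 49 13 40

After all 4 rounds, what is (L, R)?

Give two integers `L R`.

Answer: 86 252

Derivation:
Round 1 (k=28): L=204 R=64
Round 2 (k=49): L=64 R=139
Round 3 (k=13): L=139 R=86
Round 4 (k=40): L=86 R=252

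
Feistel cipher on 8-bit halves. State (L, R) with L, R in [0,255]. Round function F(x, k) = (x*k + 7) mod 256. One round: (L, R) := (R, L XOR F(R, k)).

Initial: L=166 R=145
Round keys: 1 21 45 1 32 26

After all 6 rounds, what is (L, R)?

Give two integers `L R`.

Answer: 154 131

Derivation:
Round 1 (k=1): L=145 R=62
Round 2 (k=21): L=62 R=140
Round 3 (k=45): L=140 R=157
Round 4 (k=1): L=157 R=40
Round 5 (k=32): L=40 R=154
Round 6 (k=26): L=154 R=131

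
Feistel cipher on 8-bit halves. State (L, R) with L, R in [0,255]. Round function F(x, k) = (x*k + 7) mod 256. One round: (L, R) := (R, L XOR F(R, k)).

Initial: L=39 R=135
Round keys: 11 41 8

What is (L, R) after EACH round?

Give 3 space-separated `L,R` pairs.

Answer: 135,243 243,117 117,92

Derivation:
Round 1 (k=11): L=135 R=243
Round 2 (k=41): L=243 R=117
Round 3 (k=8): L=117 R=92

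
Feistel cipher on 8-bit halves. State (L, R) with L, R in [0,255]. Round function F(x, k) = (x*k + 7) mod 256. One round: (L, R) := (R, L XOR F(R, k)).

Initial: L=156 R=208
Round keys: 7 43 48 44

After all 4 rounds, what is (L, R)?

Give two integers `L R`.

Answer: 44 7

Derivation:
Round 1 (k=7): L=208 R=43
Round 2 (k=43): L=43 R=144
Round 3 (k=48): L=144 R=44
Round 4 (k=44): L=44 R=7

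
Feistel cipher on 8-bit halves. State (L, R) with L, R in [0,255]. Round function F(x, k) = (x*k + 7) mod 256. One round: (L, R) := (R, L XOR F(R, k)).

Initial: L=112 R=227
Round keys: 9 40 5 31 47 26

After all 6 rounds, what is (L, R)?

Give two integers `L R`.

Answer: 52 213

Derivation:
Round 1 (k=9): L=227 R=114
Round 2 (k=40): L=114 R=52
Round 3 (k=5): L=52 R=121
Round 4 (k=31): L=121 R=154
Round 5 (k=47): L=154 R=52
Round 6 (k=26): L=52 R=213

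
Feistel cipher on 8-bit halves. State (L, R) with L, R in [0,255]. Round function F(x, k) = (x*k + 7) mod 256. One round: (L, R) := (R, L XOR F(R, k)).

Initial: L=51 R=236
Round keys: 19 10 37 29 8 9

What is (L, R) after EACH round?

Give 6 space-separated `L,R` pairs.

Round 1 (k=19): L=236 R=184
Round 2 (k=10): L=184 R=219
Round 3 (k=37): L=219 R=22
Round 4 (k=29): L=22 R=94
Round 5 (k=8): L=94 R=225
Round 6 (k=9): L=225 R=174

Answer: 236,184 184,219 219,22 22,94 94,225 225,174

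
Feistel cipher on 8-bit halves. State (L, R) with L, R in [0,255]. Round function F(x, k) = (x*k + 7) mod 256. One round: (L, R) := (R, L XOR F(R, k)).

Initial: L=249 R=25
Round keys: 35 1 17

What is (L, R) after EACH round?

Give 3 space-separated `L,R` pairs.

Round 1 (k=35): L=25 R=139
Round 2 (k=1): L=139 R=139
Round 3 (k=17): L=139 R=201

Answer: 25,139 139,139 139,201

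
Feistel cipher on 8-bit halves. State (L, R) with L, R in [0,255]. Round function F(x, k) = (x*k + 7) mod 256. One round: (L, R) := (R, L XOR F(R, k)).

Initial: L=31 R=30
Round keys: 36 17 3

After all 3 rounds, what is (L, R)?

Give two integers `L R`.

Answer: 57 146

Derivation:
Round 1 (k=36): L=30 R=32
Round 2 (k=17): L=32 R=57
Round 3 (k=3): L=57 R=146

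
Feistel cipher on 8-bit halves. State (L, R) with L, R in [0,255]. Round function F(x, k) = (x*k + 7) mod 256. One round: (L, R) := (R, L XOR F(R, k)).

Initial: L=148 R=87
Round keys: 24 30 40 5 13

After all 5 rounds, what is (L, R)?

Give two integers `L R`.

Round 1 (k=24): L=87 R=187
Round 2 (k=30): L=187 R=166
Round 3 (k=40): L=166 R=76
Round 4 (k=5): L=76 R=37
Round 5 (k=13): L=37 R=164

Answer: 37 164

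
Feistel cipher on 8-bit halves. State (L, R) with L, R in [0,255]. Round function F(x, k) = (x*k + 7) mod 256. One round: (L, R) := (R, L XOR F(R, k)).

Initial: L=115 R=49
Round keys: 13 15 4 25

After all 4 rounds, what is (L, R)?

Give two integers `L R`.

Answer: 60 82

Derivation:
Round 1 (k=13): L=49 R=247
Round 2 (k=15): L=247 R=177
Round 3 (k=4): L=177 R=60
Round 4 (k=25): L=60 R=82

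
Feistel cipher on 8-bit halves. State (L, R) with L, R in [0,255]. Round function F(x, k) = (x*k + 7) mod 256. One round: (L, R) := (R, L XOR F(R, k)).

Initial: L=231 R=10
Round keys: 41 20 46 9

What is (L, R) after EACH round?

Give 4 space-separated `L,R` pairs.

Round 1 (k=41): L=10 R=70
Round 2 (k=20): L=70 R=117
Round 3 (k=46): L=117 R=75
Round 4 (k=9): L=75 R=223

Answer: 10,70 70,117 117,75 75,223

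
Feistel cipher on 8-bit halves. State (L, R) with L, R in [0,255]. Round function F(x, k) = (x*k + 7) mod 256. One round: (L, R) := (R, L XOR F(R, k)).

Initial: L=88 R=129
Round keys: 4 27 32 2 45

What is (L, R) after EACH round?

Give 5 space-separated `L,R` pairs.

Round 1 (k=4): L=129 R=83
Round 2 (k=27): L=83 R=73
Round 3 (k=32): L=73 R=116
Round 4 (k=2): L=116 R=166
Round 5 (k=45): L=166 R=65

Answer: 129,83 83,73 73,116 116,166 166,65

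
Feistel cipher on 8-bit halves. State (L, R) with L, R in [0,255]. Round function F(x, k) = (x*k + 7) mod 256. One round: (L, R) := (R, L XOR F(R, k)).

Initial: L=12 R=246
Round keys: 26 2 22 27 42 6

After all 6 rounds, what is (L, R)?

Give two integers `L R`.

Round 1 (k=26): L=246 R=15
Round 2 (k=2): L=15 R=211
Round 3 (k=22): L=211 R=38
Round 4 (k=27): L=38 R=218
Round 5 (k=42): L=218 R=237
Round 6 (k=6): L=237 R=79

Answer: 237 79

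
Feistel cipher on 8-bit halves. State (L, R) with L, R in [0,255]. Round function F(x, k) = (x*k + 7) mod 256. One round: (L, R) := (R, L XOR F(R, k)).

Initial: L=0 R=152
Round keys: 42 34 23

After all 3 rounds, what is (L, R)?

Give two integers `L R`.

Answer: 77 5

Derivation:
Round 1 (k=42): L=152 R=247
Round 2 (k=34): L=247 R=77
Round 3 (k=23): L=77 R=5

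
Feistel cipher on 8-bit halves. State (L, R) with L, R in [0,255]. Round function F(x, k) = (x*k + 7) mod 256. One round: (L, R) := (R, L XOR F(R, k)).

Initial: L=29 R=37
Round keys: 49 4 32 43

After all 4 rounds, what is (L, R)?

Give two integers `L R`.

Answer: 198 103

Derivation:
Round 1 (k=49): L=37 R=1
Round 2 (k=4): L=1 R=46
Round 3 (k=32): L=46 R=198
Round 4 (k=43): L=198 R=103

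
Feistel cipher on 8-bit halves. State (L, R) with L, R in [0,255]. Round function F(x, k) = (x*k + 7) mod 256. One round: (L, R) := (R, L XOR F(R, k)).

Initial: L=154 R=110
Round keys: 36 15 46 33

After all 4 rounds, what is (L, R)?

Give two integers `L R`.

Answer: 234 45

Derivation:
Round 1 (k=36): L=110 R=229
Round 2 (k=15): L=229 R=28
Round 3 (k=46): L=28 R=234
Round 4 (k=33): L=234 R=45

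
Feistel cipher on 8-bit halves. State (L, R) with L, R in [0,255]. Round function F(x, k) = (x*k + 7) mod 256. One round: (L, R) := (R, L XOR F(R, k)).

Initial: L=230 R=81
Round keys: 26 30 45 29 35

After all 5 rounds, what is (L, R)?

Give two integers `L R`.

Round 1 (k=26): L=81 R=167
Round 2 (k=30): L=167 R=200
Round 3 (k=45): L=200 R=136
Round 4 (k=29): L=136 R=167
Round 5 (k=35): L=167 R=84

Answer: 167 84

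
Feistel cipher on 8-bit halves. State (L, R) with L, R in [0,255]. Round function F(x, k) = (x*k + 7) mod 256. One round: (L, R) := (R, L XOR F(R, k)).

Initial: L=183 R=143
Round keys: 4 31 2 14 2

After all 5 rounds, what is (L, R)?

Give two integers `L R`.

Answer: 61 74

Derivation:
Round 1 (k=4): L=143 R=244
Round 2 (k=31): L=244 R=28
Round 3 (k=2): L=28 R=203
Round 4 (k=14): L=203 R=61
Round 5 (k=2): L=61 R=74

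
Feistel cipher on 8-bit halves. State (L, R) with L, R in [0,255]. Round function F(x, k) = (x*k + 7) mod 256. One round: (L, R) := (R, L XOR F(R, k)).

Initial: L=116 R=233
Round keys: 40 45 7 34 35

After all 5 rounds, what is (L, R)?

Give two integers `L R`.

Answer: 210 246

Derivation:
Round 1 (k=40): L=233 R=27
Round 2 (k=45): L=27 R=47
Round 3 (k=7): L=47 R=75
Round 4 (k=34): L=75 R=210
Round 5 (k=35): L=210 R=246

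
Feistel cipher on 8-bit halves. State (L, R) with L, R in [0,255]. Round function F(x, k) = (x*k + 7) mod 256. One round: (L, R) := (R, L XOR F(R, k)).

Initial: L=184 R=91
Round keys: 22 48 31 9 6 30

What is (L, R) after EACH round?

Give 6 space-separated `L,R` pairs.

Answer: 91,97 97,108 108,122 122,61 61,15 15,244

Derivation:
Round 1 (k=22): L=91 R=97
Round 2 (k=48): L=97 R=108
Round 3 (k=31): L=108 R=122
Round 4 (k=9): L=122 R=61
Round 5 (k=6): L=61 R=15
Round 6 (k=30): L=15 R=244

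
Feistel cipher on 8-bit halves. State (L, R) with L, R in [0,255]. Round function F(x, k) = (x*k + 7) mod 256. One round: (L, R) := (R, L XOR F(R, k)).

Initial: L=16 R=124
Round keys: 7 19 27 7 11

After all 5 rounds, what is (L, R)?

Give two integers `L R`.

Round 1 (k=7): L=124 R=123
Round 2 (k=19): L=123 R=84
Round 3 (k=27): L=84 R=152
Round 4 (k=7): L=152 R=123
Round 5 (k=11): L=123 R=200

Answer: 123 200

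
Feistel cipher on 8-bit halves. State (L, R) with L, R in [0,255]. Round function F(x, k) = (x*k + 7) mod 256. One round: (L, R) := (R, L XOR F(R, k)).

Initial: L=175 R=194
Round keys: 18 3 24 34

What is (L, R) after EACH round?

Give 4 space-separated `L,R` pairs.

Answer: 194,4 4,209 209,155 155,76

Derivation:
Round 1 (k=18): L=194 R=4
Round 2 (k=3): L=4 R=209
Round 3 (k=24): L=209 R=155
Round 4 (k=34): L=155 R=76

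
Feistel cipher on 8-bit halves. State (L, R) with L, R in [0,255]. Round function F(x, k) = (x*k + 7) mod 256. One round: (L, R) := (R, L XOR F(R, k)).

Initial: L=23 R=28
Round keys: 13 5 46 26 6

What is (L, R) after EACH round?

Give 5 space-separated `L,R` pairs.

Answer: 28,100 100,231 231,237 237,254 254,22

Derivation:
Round 1 (k=13): L=28 R=100
Round 2 (k=5): L=100 R=231
Round 3 (k=46): L=231 R=237
Round 4 (k=26): L=237 R=254
Round 5 (k=6): L=254 R=22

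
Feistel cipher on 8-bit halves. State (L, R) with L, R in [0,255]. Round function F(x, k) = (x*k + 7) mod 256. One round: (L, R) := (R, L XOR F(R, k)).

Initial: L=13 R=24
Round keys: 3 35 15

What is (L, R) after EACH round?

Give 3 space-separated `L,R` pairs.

Round 1 (k=3): L=24 R=66
Round 2 (k=35): L=66 R=21
Round 3 (k=15): L=21 R=0

Answer: 24,66 66,21 21,0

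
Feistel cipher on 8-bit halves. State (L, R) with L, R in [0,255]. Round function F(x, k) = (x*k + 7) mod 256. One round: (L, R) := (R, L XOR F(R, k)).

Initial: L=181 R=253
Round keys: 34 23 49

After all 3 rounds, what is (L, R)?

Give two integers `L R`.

Round 1 (k=34): L=253 R=20
Round 2 (k=23): L=20 R=46
Round 3 (k=49): L=46 R=193

Answer: 46 193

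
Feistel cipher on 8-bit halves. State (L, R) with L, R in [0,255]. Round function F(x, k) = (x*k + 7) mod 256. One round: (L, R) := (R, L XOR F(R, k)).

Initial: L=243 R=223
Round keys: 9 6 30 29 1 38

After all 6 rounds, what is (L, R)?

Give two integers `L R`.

Answer: 176 0

Derivation:
Round 1 (k=9): L=223 R=45
Round 2 (k=6): L=45 R=202
Round 3 (k=30): L=202 R=158
Round 4 (k=29): L=158 R=39
Round 5 (k=1): L=39 R=176
Round 6 (k=38): L=176 R=0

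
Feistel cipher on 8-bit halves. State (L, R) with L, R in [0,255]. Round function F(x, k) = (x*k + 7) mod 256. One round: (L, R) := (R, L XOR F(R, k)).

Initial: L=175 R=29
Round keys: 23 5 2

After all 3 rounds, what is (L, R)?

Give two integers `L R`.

Answer: 85 188

Derivation:
Round 1 (k=23): L=29 R=13
Round 2 (k=5): L=13 R=85
Round 3 (k=2): L=85 R=188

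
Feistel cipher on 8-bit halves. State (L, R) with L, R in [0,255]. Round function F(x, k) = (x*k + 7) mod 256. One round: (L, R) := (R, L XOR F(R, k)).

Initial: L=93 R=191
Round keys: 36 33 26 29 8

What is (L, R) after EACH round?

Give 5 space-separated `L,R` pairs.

Round 1 (k=36): L=191 R=190
Round 2 (k=33): L=190 R=58
Round 3 (k=26): L=58 R=85
Round 4 (k=29): L=85 R=146
Round 5 (k=8): L=146 R=194

Answer: 191,190 190,58 58,85 85,146 146,194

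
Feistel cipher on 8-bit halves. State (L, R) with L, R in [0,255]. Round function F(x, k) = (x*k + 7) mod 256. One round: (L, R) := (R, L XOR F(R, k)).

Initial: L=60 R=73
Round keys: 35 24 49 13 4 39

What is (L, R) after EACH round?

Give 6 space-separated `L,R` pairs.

Answer: 73,62 62,158 158,123 123,216 216,28 28,147

Derivation:
Round 1 (k=35): L=73 R=62
Round 2 (k=24): L=62 R=158
Round 3 (k=49): L=158 R=123
Round 4 (k=13): L=123 R=216
Round 5 (k=4): L=216 R=28
Round 6 (k=39): L=28 R=147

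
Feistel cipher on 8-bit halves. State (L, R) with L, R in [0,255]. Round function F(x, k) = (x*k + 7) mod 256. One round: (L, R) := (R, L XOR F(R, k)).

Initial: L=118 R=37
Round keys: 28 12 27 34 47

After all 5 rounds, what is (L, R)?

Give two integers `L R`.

Answer: 57 82

Derivation:
Round 1 (k=28): L=37 R=101
Round 2 (k=12): L=101 R=230
Round 3 (k=27): L=230 R=44
Round 4 (k=34): L=44 R=57
Round 5 (k=47): L=57 R=82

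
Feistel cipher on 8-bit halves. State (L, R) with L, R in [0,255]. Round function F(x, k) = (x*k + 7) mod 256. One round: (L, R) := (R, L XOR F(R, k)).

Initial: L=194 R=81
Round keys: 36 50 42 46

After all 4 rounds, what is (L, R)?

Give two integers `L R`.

Round 1 (k=36): L=81 R=169
Round 2 (k=50): L=169 R=88
Round 3 (k=42): L=88 R=222
Round 4 (k=46): L=222 R=179

Answer: 222 179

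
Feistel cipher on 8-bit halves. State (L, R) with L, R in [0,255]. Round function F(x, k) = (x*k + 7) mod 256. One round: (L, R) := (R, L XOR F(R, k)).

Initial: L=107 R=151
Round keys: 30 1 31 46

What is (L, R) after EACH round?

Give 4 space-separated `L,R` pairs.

Answer: 151,210 210,78 78,171 171,143

Derivation:
Round 1 (k=30): L=151 R=210
Round 2 (k=1): L=210 R=78
Round 3 (k=31): L=78 R=171
Round 4 (k=46): L=171 R=143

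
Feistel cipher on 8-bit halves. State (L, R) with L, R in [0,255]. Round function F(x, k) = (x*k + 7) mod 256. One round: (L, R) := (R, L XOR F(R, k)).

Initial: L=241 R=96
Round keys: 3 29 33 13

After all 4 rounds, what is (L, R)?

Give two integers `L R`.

Round 1 (k=3): L=96 R=214
Round 2 (k=29): L=214 R=37
Round 3 (k=33): L=37 R=26
Round 4 (k=13): L=26 R=124

Answer: 26 124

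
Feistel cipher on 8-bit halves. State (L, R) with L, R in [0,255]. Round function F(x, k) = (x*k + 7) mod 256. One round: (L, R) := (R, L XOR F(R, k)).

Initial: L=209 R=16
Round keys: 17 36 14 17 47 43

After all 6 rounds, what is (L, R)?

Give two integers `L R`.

Round 1 (k=17): L=16 R=198
Round 2 (k=36): L=198 R=207
Round 3 (k=14): L=207 R=159
Round 4 (k=17): L=159 R=89
Round 5 (k=47): L=89 R=193
Round 6 (k=43): L=193 R=43

Answer: 193 43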